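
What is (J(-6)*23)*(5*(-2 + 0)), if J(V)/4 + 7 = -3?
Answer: 9200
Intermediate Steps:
J(V) = -40 (J(V) = -28 + 4*(-3) = -28 - 12 = -40)
(J(-6)*23)*(5*(-2 + 0)) = (-40*23)*(5*(-2 + 0)) = -4600*(-2) = -920*(-10) = 9200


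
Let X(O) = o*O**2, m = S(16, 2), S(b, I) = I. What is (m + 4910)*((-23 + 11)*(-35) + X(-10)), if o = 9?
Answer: 6483840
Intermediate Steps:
m = 2
X(O) = 9*O**2
(m + 4910)*((-23 + 11)*(-35) + X(-10)) = (2 + 4910)*((-23 + 11)*(-35) + 9*(-10)**2) = 4912*(-12*(-35) + 9*100) = 4912*(420 + 900) = 4912*1320 = 6483840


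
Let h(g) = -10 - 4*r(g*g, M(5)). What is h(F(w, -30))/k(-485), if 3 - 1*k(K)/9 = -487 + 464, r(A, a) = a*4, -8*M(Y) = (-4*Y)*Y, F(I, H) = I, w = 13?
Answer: -35/39 ≈ -0.89744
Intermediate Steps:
M(Y) = Y²/2 (M(Y) = -(-4*Y)*Y/8 = -(-1)*Y²/2 = Y²/2)
r(A, a) = 4*a
k(K) = 234 (k(K) = 27 - 9*(-487 + 464) = 27 - 9*(-23) = 27 + 207 = 234)
h(g) = -210 (h(g) = -10 - 16*(½)*5² = -10 - 16*(½)*25 = -10 - 16*25/2 = -10 - 4*50 = -10 - 200 = -210)
h(F(w, -30))/k(-485) = -210/234 = -210*1/234 = -35/39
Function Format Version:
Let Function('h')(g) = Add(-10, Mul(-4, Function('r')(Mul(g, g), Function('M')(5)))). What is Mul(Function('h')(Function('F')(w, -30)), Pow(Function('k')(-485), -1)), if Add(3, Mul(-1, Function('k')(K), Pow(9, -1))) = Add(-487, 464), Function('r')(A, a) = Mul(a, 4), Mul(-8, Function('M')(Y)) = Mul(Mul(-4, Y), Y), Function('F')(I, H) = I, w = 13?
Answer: Rational(-35, 39) ≈ -0.89744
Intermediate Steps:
Function('M')(Y) = Mul(Rational(1, 2), Pow(Y, 2)) (Function('M')(Y) = Mul(Rational(-1, 8), Mul(Mul(-4, Y), Y)) = Mul(Rational(-1, 8), Mul(-4, Pow(Y, 2))) = Mul(Rational(1, 2), Pow(Y, 2)))
Function('r')(A, a) = Mul(4, a)
Function('k')(K) = 234 (Function('k')(K) = Add(27, Mul(-9, Add(-487, 464))) = Add(27, Mul(-9, -23)) = Add(27, 207) = 234)
Function('h')(g) = -210 (Function('h')(g) = Add(-10, Mul(-4, Mul(4, Mul(Rational(1, 2), Pow(5, 2))))) = Add(-10, Mul(-4, Mul(4, Mul(Rational(1, 2), 25)))) = Add(-10, Mul(-4, Mul(4, Rational(25, 2)))) = Add(-10, Mul(-4, 50)) = Add(-10, -200) = -210)
Mul(Function('h')(Function('F')(w, -30)), Pow(Function('k')(-485), -1)) = Mul(-210, Pow(234, -1)) = Mul(-210, Rational(1, 234)) = Rational(-35, 39)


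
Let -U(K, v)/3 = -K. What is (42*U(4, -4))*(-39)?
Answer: -19656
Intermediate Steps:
U(K, v) = 3*K (U(K, v) = -(-3)*K = 3*K)
(42*U(4, -4))*(-39) = (42*(3*4))*(-39) = (42*12)*(-39) = 504*(-39) = -19656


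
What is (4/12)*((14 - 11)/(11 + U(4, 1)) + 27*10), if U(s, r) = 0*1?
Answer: 991/11 ≈ 90.091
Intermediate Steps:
U(s, r) = 0
(4/12)*((14 - 11)/(11 + U(4, 1)) + 27*10) = (4/12)*((14 - 11)/(11 + 0) + 27*10) = (4*(1/12))*(3/11 + 270) = (3*(1/11) + 270)/3 = (3/11 + 270)/3 = (⅓)*(2973/11) = 991/11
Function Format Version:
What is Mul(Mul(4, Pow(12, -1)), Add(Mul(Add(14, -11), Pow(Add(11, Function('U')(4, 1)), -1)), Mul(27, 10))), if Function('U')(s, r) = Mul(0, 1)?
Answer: Rational(991, 11) ≈ 90.091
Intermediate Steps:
Function('U')(s, r) = 0
Mul(Mul(4, Pow(12, -1)), Add(Mul(Add(14, -11), Pow(Add(11, Function('U')(4, 1)), -1)), Mul(27, 10))) = Mul(Mul(4, Pow(12, -1)), Add(Mul(Add(14, -11), Pow(Add(11, 0), -1)), Mul(27, 10))) = Mul(Mul(4, Rational(1, 12)), Add(Mul(3, Pow(11, -1)), 270)) = Mul(Rational(1, 3), Add(Mul(3, Rational(1, 11)), 270)) = Mul(Rational(1, 3), Add(Rational(3, 11), 270)) = Mul(Rational(1, 3), Rational(2973, 11)) = Rational(991, 11)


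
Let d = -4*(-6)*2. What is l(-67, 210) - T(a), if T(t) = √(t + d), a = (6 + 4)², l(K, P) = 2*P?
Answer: 420 - 2*√37 ≈ 407.83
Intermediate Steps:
d = 48 (d = 24*2 = 48)
a = 100 (a = 10² = 100)
T(t) = √(48 + t) (T(t) = √(t + 48) = √(48 + t))
l(-67, 210) - T(a) = 2*210 - √(48 + 100) = 420 - √148 = 420 - 2*√37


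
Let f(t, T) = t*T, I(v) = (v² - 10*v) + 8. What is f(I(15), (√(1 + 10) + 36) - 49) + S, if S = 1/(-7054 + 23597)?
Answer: -17849896/16543 + 83*√11 ≈ -803.72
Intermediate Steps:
I(v) = 8 + v² - 10*v
f(t, T) = T*t
S = 1/16543 ≈ 6.0449e-5
f(I(15), (√(1 + 10) + 36) - 49) + S = ((√(1 + 10) + 36) - 49)*(8 + 15² - 10*15) + 1/16543 = ((√11 + 36) - 49)*(8 + 225 - 150) + 1/16543 = ((36 + √11) - 49)*83 + 1/16543 = (-13 + √11)*83 + 1/16543 = (-1079 + 83*√11) + 1/16543 = -17849896/16543 + 83*√11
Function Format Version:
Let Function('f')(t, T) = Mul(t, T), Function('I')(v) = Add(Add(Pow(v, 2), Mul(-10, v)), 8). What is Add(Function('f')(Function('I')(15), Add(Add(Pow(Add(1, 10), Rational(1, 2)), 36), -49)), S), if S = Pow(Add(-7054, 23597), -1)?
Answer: Add(Rational(-17849896, 16543), Mul(83, Pow(11, Rational(1, 2)))) ≈ -803.72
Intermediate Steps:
Function('I')(v) = Add(8, Pow(v, 2), Mul(-10, v))
Function('f')(t, T) = Mul(T, t)
S = Rational(1, 16543) (S = Pow(16543, -1) = Rational(1, 16543) ≈ 6.0449e-5)
Add(Function('f')(Function('I')(15), Add(Add(Pow(Add(1, 10), Rational(1, 2)), 36), -49)), S) = Add(Mul(Add(Add(Pow(Add(1, 10), Rational(1, 2)), 36), -49), Add(8, Pow(15, 2), Mul(-10, 15))), Rational(1, 16543)) = Add(Mul(Add(Add(Pow(11, Rational(1, 2)), 36), -49), Add(8, 225, -150)), Rational(1, 16543)) = Add(Mul(Add(Add(36, Pow(11, Rational(1, 2))), -49), 83), Rational(1, 16543)) = Add(Mul(Add(-13, Pow(11, Rational(1, 2))), 83), Rational(1, 16543)) = Add(Add(-1079, Mul(83, Pow(11, Rational(1, 2)))), Rational(1, 16543)) = Add(Rational(-17849896, 16543), Mul(83, Pow(11, Rational(1, 2))))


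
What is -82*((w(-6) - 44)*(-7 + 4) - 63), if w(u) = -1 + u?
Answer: -7380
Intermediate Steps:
-82*((w(-6) - 44)*(-7 + 4) - 63) = -82*(((-1 - 6) - 44)*(-7 + 4) - 63) = -82*((-7 - 44)*(-3) - 63) = -82*(-51*(-3) - 63) = -82*(153 - 63) = -82*90 = -7380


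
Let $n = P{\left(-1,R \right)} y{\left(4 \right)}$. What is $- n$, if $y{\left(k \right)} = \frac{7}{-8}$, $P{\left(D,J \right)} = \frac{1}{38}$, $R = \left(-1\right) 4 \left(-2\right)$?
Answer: $\frac{7}{304} \approx 0.023026$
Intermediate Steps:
$R = 8$ ($R = \left(-4\right) \left(-2\right) = 8$)
$P{\left(D,J \right)} = \frac{1}{38}$
$y{\left(k \right)} = - \frac{7}{8}$ ($y{\left(k \right)} = 7 \left(- \frac{1}{8}\right) = - \frac{7}{8}$)
$n = - \frac{7}{304}$ ($n = \frac{1}{38} \left(- \frac{7}{8}\right) = - \frac{7}{304} \approx -0.023026$)
$- n = \left(-1\right) \left(- \frac{7}{304}\right) = \frac{7}{304}$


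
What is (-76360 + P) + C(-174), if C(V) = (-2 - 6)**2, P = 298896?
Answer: 222600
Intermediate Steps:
C(V) = 64 (C(V) = (-8)**2 = 64)
(-76360 + P) + C(-174) = (-76360 + 298896) + 64 = 222536 + 64 = 222600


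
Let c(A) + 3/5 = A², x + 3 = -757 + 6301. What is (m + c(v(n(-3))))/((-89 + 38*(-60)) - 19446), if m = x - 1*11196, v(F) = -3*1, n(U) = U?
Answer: 28233/109075 ≈ 0.25884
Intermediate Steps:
x = 5541 (x = -3 + (-757 + 6301) = -3 + 5544 = 5541)
v(F) = -3
c(A) = -⅗ + A²
m = -5655 (m = 5541 - 1*11196 = 5541 - 11196 = -5655)
(m + c(v(n(-3))))/((-89 + 38*(-60)) - 19446) = (-5655 + (-⅗ + (-3)²))/((-89 + 38*(-60)) - 19446) = (-5655 + (-⅗ + 9))/((-89 - 2280) - 19446) = (-5655 + 42/5)/(-2369 - 19446) = -28233/5/(-21815) = -28233/5*(-1/21815) = 28233/109075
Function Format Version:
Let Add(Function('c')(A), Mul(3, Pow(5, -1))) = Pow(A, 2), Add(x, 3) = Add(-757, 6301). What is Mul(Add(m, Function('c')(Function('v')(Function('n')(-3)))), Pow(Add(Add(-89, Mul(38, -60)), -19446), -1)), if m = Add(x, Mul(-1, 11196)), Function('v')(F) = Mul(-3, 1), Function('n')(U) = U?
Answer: Rational(28233, 109075) ≈ 0.25884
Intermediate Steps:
x = 5541 (x = Add(-3, Add(-757, 6301)) = Add(-3, 5544) = 5541)
Function('v')(F) = -3
Function('c')(A) = Add(Rational(-3, 5), Pow(A, 2))
m = -5655 (m = Add(5541, Mul(-1, 11196)) = Add(5541, -11196) = -5655)
Mul(Add(m, Function('c')(Function('v')(Function('n')(-3)))), Pow(Add(Add(-89, Mul(38, -60)), -19446), -1)) = Mul(Add(-5655, Add(Rational(-3, 5), Pow(-3, 2))), Pow(Add(Add(-89, Mul(38, -60)), -19446), -1)) = Mul(Add(-5655, Add(Rational(-3, 5), 9)), Pow(Add(Add(-89, -2280), -19446), -1)) = Mul(Add(-5655, Rational(42, 5)), Pow(Add(-2369, -19446), -1)) = Mul(Rational(-28233, 5), Pow(-21815, -1)) = Mul(Rational(-28233, 5), Rational(-1, 21815)) = Rational(28233, 109075)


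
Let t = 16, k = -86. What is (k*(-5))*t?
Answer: 6880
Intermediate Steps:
(k*(-5))*t = -86*(-5)*16 = 430*16 = 6880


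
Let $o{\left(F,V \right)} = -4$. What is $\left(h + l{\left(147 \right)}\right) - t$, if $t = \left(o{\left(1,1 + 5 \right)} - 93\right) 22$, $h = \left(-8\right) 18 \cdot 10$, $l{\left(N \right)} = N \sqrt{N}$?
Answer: $694 + 1029 \sqrt{3} \approx 2476.3$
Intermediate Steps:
$l{\left(N \right)} = N^{\frac{3}{2}}$
$h = -1440$ ($h = \left(-144\right) 10 = -1440$)
$t = -2134$ ($t = \left(-4 - 93\right) 22 = \left(-97\right) 22 = -2134$)
$\left(h + l{\left(147 \right)}\right) - t = \left(-1440 + 147^{\frac{3}{2}}\right) - -2134 = \left(-1440 + 1029 \sqrt{3}\right) + 2134 = 694 + 1029 \sqrt{3}$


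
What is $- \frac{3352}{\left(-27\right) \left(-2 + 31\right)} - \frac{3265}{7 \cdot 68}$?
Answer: $- \frac{960943}{372708} \approx -2.5783$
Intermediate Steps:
$- \frac{3352}{\left(-27\right) \left(-2 + 31\right)} - \frac{3265}{7 \cdot 68} = - \frac{3352}{\left(-27\right) 29} - \frac{3265}{476} = - \frac{3352}{-783} - \frac{3265}{476} = \left(-3352\right) \left(- \frac{1}{783}\right) - \frac{3265}{476} = \frac{3352}{783} - \frac{3265}{476} = - \frac{960943}{372708}$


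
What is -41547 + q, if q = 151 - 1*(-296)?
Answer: -41100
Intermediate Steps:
q = 447 (q = 151 + 296 = 447)
-41547 + q = -41547 + 447 = -41100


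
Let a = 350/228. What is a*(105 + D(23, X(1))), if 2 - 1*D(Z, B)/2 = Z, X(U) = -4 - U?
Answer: 3675/38 ≈ 96.711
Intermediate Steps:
a = 175/114 (a = 350*(1/228) = 175/114 ≈ 1.5351)
D(Z, B) = 4 - 2*Z
a*(105 + D(23, X(1))) = 175*(105 + (4 - 2*23))/114 = 175*(105 + (4 - 46))/114 = 175*(105 - 42)/114 = (175/114)*63 = 3675/38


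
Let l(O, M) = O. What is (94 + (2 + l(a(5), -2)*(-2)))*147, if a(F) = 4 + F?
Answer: 11466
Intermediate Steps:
(94 + (2 + l(a(5), -2)*(-2)))*147 = (94 + (2 + (4 + 5)*(-2)))*147 = (94 + (2 + 9*(-2)))*147 = (94 + (2 - 18))*147 = (94 - 16)*147 = 78*147 = 11466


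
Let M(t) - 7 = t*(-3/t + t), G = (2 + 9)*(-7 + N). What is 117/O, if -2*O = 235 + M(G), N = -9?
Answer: -78/10405 ≈ -0.0074964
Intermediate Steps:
G = -176 (G = (2 + 9)*(-7 - 9) = 11*(-16) = -176)
M(t) = 7 + t*(t - 3/t) (M(t) = 7 + t*(-3/t + t) = 7 + t*(t - 3/t))
O = -31215/2 (O = -(235 + (4 + (-176)²))/2 = -(235 + (4 + 30976))/2 = -(235 + 30980)/2 = -½*31215 = -31215/2 ≈ -15608.)
117/O = 117/(-31215/2) = 117*(-2/31215) = -78/10405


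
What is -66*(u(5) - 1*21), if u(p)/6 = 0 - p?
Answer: 3366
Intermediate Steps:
u(p) = -6*p (u(p) = 6*(0 - p) = 6*(-p) = -6*p)
-66*(u(5) - 1*21) = -66*(-6*5 - 1*21) = -66*(-30 - 21) = -66*(-51) = 3366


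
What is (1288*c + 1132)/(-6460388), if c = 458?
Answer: -147759/1615097 ≈ -0.091486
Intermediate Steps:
(1288*c + 1132)/(-6460388) = (1288*458 + 1132)/(-6460388) = (589904 + 1132)*(-1/6460388) = 591036*(-1/6460388) = -147759/1615097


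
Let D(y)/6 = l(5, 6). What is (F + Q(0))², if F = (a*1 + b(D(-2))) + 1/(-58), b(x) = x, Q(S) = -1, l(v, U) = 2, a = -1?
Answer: 335241/3364 ≈ 99.656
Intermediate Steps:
D(y) = 12 (D(y) = 6*2 = 12)
F = 637/58 (F = (-1*1 + 12) + 1/(-58) = (-1 + 12) - 1/58 = 11 - 1/58 = 637/58 ≈ 10.983)
(F + Q(0))² = (637/58 - 1)² = (579/58)² = 335241/3364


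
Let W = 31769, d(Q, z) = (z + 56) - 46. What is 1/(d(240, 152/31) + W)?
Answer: 31/985301 ≈ 3.1462e-5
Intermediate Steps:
d(Q, z) = 10 + z (d(Q, z) = (56 + z) - 46 = 10 + z)
1/(d(240, 152/31) + W) = 1/((10 + 152/31) + 31769) = 1/(462/31 + 31769) = 1/(985301/31) = 31/985301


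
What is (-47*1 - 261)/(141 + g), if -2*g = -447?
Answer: -616/729 ≈ -0.84499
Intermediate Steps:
g = 447/2 (g = -½*(-447) = 447/2 ≈ 223.50)
(-47*1 - 261)/(141 + g) = (-47*1 - 261)/(141 + 447/2) = (-47 - 261)/(729/2) = -308*2/729 = -616/729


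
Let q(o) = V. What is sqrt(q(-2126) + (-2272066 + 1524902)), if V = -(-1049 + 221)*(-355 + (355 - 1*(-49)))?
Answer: 4*I*sqrt(44162) ≈ 840.59*I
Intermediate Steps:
V = 40572 (V = -(-828)*(-355 + (355 + 49)) = -(-828)*(-355 + 404) = -(-828)*49 = -1*(-40572) = 40572)
q(o) = 40572
sqrt(q(-2126) + (-2272066 + 1524902)) = sqrt(40572 + (-2272066 + 1524902)) = sqrt(40572 - 747164) = sqrt(-706592) = 4*I*sqrt(44162)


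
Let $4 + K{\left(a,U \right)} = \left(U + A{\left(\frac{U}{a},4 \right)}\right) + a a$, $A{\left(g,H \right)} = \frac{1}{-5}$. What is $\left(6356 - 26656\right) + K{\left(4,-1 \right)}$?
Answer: $- \frac{101446}{5} \approx -20289.0$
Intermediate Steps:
$A{\left(g,H \right)} = - \frac{1}{5}$
$K{\left(a,U \right)} = - \frac{21}{5} + U + a^{2}$ ($K{\left(a,U \right)} = -4 + \left(\left(U - \frac{1}{5}\right) + a a\right) = -4 + \left(\left(- \frac{1}{5} + U\right) + a^{2}\right) = -4 + \left(- \frac{1}{5} + U + a^{2}\right) = - \frac{21}{5} + U + a^{2}$)
$\left(6356 - 26656\right) + K{\left(4,-1 \right)} = \left(6356 - 26656\right) - \left(\frac{26}{5} - 16\right) = -20300 - - \frac{54}{5} = -20300 + \frac{54}{5} = - \frac{101446}{5}$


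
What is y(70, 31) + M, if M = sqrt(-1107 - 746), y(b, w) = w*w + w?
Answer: 992 + I*sqrt(1853) ≈ 992.0 + 43.047*I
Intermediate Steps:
y(b, w) = w + w**2 (y(b, w) = w**2 + w = w + w**2)
M = I*sqrt(1853) (M = sqrt(-1853) = I*sqrt(1853) ≈ 43.047*I)
y(70, 31) + M = 31*(1 + 31) + I*sqrt(1853) = 31*32 + I*sqrt(1853) = 992 + I*sqrt(1853)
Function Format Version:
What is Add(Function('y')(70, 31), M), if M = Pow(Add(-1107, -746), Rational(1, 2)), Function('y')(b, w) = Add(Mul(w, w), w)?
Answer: Add(992, Mul(I, Pow(1853, Rational(1, 2)))) ≈ Add(992.00, Mul(43.047, I))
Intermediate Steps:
Function('y')(b, w) = Add(w, Pow(w, 2)) (Function('y')(b, w) = Add(Pow(w, 2), w) = Add(w, Pow(w, 2)))
M = Mul(I, Pow(1853, Rational(1, 2))) (M = Pow(-1853, Rational(1, 2)) = Mul(I, Pow(1853, Rational(1, 2))) ≈ Mul(43.047, I))
Add(Function('y')(70, 31), M) = Add(Mul(31, Add(1, 31)), Mul(I, Pow(1853, Rational(1, 2)))) = Add(Mul(31, 32), Mul(I, Pow(1853, Rational(1, 2)))) = Add(992, Mul(I, Pow(1853, Rational(1, 2))))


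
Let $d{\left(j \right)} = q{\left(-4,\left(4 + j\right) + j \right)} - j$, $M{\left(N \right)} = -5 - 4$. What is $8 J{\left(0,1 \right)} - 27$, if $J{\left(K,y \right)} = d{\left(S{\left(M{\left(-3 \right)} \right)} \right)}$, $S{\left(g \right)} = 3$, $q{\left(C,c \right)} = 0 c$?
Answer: $-51$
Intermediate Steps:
$M{\left(N \right)} = -9$
$q{\left(C,c \right)} = 0$
$d{\left(j \right)} = - j$ ($d{\left(j \right)} = 0 - j = - j$)
$J{\left(K,y \right)} = -3$ ($J{\left(K,y \right)} = \left(-1\right) 3 = -3$)
$8 J{\left(0,1 \right)} - 27 = 8 \left(-3\right) - 27 = -24 - 27 = -51$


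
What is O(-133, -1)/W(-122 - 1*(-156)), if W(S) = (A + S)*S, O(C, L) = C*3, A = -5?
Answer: -399/986 ≈ -0.40467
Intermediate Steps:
O(C, L) = 3*C
W(S) = S*(-5 + S) (W(S) = (-5 + S)*S = S*(-5 + S))
O(-133, -1)/W(-122 - 1*(-156)) = (3*(-133))/(((-122 - 1*(-156))*(-5 + (-122 - 1*(-156))))) = -399*1/((-122 + 156)*(-5 + (-122 + 156))) = -399*1/(34*(-5 + 34)) = -399/(34*29) = -399/986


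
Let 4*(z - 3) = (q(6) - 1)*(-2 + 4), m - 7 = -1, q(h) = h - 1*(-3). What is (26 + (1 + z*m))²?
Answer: 4761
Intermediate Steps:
q(h) = 3 + h (q(h) = h + 3 = 3 + h)
m = 6 (m = 7 - 1 = 6)
z = 7 (z = 3 + (((3 + 6) - 1)*(-2 + 4))/4 = 3 + ((9 - 1)*2)/4 = 3 + (8*2)/4 = 3 + (¼)*16 = 3 + 4 = 7)
(26 + (1 + z*m))² = (26 + (1 + 7*6))² = (26 + (1 + 42))² = (26 + 43)² = 69² = 4761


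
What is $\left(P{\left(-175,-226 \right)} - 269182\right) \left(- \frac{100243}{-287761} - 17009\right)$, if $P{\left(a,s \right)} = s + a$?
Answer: $\frac{1319454207725298}{287761} \approx 4.5852 \cdot 10^{9}$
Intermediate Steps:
$P{\left(a,s \right)} = a + s$
$\left(P{\left(-175,-226 \right)} - 269182\right) \left(- \frac{100243}{-287761} - 17009\right) = \left(\left(-175 - 226\right) - 269182\right) \left(- \frac{100243}{-287761} - 17009\right) = \left(-401 - 269182\right) \left(\left(-100243\right) \left(- \frac{1}{287761}\right) - 17009\right) = - 269583 \left(\frac{100243}{287761} - 17009\right) = \left(-269583\right) \left(- \frac{4894426606}{287761}\right) = \frac{1319454207725298}{287761}$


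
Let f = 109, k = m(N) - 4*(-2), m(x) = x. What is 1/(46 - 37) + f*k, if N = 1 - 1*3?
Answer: 5887/9 ≈ 654.11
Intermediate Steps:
N = -2 (N = 1 - 3 = -2)
k = 6 (k = -2 - 4*(-2) = -2 + 8 = 6)
1/(46 - 37) + f*k = 1/(46 - 37) + 109*6 = 1/9 + 654 = ⅑ + 654 = 5887/9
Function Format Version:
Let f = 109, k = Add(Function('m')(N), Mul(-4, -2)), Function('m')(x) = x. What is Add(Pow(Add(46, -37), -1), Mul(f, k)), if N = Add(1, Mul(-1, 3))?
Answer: Rational(5887, 9) ≈ 654.11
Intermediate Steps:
N = -2 (N = Add(1, -3) = -2)
k = 6 (k = Add(-2, Mul(-4, -2)) = Add(-2, 8) = 6)
Add(Pow(Add(46, -37), -1), Mul(f, k)) = Add(Pow(Add(46, -37), -1), Mul(109, 6)) = Add(Pow(9, -1), 654) = Add(Rational(1, 9), 654) = Rational(5887, 9)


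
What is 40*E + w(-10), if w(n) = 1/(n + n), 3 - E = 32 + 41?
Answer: -56001/20 ≈ -2800.1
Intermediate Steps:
E = -70 (E = 3 - (32 + 41) = 3 - 1*73 = 3 - 73 = -70)
w(n) = 1/(2*n)
40*E + w(-10) = 40*(-70) + (½)/(-10) = -2800 + (½)*(-⅒) = -2800 - 1/20 = -56001/20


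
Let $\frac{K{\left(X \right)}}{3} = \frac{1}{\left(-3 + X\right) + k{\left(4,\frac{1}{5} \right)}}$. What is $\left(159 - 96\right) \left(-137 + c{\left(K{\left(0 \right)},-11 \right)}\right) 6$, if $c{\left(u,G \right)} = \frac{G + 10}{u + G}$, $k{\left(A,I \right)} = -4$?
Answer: $- \frac{2070117}{40} \approx -51753.0$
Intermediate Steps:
$K{\left(X \right)} = \frac{3}{-7 + X}$ ($K{\left(X \right)} = \frac{3}{\left(-3 + X\right) - 4} = \frac{3}{-7 + X}$)
$c{\left(u,G \right)} = \frac{10 + G}{G + u}$
$\left(159 - 96\right) \left(-137 + c{\left(K{\left(0 \right)},-11 \right)}\right) 6 = \left(159 - 96\right) \left(-137 + \frac{10 - 11}{-11 + \frac{3}{-7 + 0}}\right) 6 = 63 \left(-137 + \frac{1}{-11 + \frac{3}{-7}} \left(-1\right)\right) 6 = 63 \left(-137 + \frac{1}{-11 + 3 \left(- \frac{1}{7}\right)} \left(-1\right)\right) 6 = 63 \left(-137 + \frac{1}{-11 - \frac{3}{7}} \left(-1\right)\right) 6 = 63 \left(-137 + \frac{1}{- \frac{80}{7}} \left(-1\right)\right) 6 = 63 \left(-137 - - \frac{7}{80}\right) 6 = 63 \left(-137 + \frac{7}{80}\right) 6 = 63 \left(- \frac{10953}{80}\right) 6 = \left(- \frac{690039}{80}\right) 6 = - \frac{2070117}{40}$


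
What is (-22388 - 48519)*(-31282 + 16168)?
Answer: 1071688398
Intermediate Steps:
(-22388 - 48519)*(-31282 + 16168) = -70907*(-15114) = 1071688398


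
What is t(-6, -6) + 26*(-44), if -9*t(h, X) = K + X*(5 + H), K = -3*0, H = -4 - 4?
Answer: -1146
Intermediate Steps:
H = -8
K = 0
t(h, X) = X/3 (t(h, X) = -(0 + X*(5 - 8))/9 = -(0 + X*(-3))/9 = -(0 - 3*X)/9 = -(-1)*X/3 = X/3)
t(-6, -6) + 26*(-44) = (⅓)*(-6) + 26*(-44) = -2 - 1144 = -1146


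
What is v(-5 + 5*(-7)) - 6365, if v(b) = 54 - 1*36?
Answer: -6347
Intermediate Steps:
v(b) = 18 (v(b) = 54 - 36 = 18)
v(-5 + 5*(-7)) - 6365 = 18 - 6365 = -6347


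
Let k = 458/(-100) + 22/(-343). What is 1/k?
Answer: -17150/79647 ≈ -0.21533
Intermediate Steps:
k = -79647/17150 (k = 458*(-1/100) + 22*(-1/343) = -229/50 - 22/343 = -79647/17150 ≈ -4.6441)
1/k = 1/(-79647/17150) = -17150/79647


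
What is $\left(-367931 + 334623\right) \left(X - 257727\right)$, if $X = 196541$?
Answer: $2037983288$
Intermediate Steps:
$\left(-367931 + 334623\right) \left(X - 257727\right) = \left(-367931 + 334623\right) \left(196541 - 257727\right) = \left(-33308\right) \left(-61186\right) = 2037983288$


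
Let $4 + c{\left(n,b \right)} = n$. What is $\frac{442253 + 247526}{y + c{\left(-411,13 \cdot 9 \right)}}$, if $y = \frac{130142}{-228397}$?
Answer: $- \frac{157543454263}{94914897} \approx -1659.8$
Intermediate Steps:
$c{\left(n,b \right)} = -4 + n$
$y = - \frac{130142}{228397}$ ($y = 130142 \left(- \frac{1}{228397}\right) = - \frac{130142}{228397} \approx -0.56981$)
$\frac{442253 + 247526}{y + c{\left(-411,13 \cdot 9 \right)}} = \frac{442253 + 247526}{- \frac{130142}{228397} - 415} = \frac{689779}{- \frac{130142}{228397} - 415} = \frac{689779}{- \frac{94914897}{228397}} = 689779 \left(- \frac{228397}{94914897}\right) = - \frac{157543454263}{94914897}$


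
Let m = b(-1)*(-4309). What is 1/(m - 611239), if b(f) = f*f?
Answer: -1/615548 ≈ -1.6246e-6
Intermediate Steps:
b(f) = f**2
m = -4309 (m = (-1)**2*(-4309) = 1*(-4309) = -4309)
1/(m - 611239) = 1/(-4309 - 611239) = 1/(-615548) = -1/615548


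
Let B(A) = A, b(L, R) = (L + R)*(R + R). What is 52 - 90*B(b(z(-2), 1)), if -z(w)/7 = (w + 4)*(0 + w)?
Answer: -5168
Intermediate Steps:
z(w) = -7*w*(4 + w) (z(w) = -7*(w + 4)*(0 + w) = -7*(4 + w)*w = -7*w*(4 + w))
b(L, R) = 2*R*(L + R) (b(L, R) = (L + R)*(2*R) = 2*R*(L + R))
52 - 90*B(b(z(-2), 1)) = 52 - 180*(-7*(-2)*(4 - 2) + 1) = 52 - 180*(-7*(-2)*2 + 1) = 52 - 180*(28 + 1) = 52 - 180*29 = 52 - 90*58 = 52 - 5220 = -5168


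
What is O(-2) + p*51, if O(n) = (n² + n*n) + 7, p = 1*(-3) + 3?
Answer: 15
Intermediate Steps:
p = 0 (p = -3 + 3 = 0)
O(n) = 7 + 2*n² (O(n) = (n² + n²) + 7 = 2*n² + 7 = 7 + 2*n²)
O(-2) + p*51 = (7 + 2*(-2)²) + 0*51 = (7 + 2*4) + 0 = (7 + 8) + 0 = 15 + 0 = 15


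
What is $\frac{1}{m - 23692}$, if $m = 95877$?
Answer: $\frac{1}{72185} \approx 1.3853 \cdot 10^{-5}$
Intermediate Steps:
$\frac{1}{m - 23692} = \frac{1}{95877 - 23692} = \frac{1}{72185}$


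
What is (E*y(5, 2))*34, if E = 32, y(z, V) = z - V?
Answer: 3264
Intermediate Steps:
(E*y(5, 2))*34 = (32*(5 - 1*2))*34 = (32*(5 - 2))*34 = (32*3)*34 = 96*34 = 3264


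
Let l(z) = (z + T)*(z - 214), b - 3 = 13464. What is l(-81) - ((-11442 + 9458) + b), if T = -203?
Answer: 72297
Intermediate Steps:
b = 13467 (b = 3 + 13464 = 13467)
l(z) = (-214 + z)*(-203 + z) (l(z) = (z - 203)*(z - 214) = (-203 + z)*(-214 + z) = (-214 + z)*(-203 + z))
l(-81) - ((-11442 + 9458) + b) = (43442 + (-81)² - 417*(-81)) - ((-11442 + 9458) + 13467) = (43442 + 6561 + 33777) - (-1984 + 13467) = 83780 - 1*11483 = 83780 - 11483 = 72297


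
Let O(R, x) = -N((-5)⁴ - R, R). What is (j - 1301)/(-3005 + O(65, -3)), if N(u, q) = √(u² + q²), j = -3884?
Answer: 623237/348488 - 1037*√12713/348488 ≈ 1.4529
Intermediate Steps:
N(u, q) = √(q² + u²)
O(R, x) = -√(R² + (625 - R)²) (O(R, x) = -√(R² + ((-5)⁴ - R)²) = -√(R² + (625 - R)²))
(j - 1301)/(-3005 + O(65, -3)) = (-3884 - 1301)/(-3005 - √(65² + (-625 + 65)²)) = -5185/(-3005 - √(4225 + (-560)²)) = -5185/(-3005 - √(4225 + 313600)) = -5185/(-3005 - √317825) = -5185/(-3005 - 5*√12713)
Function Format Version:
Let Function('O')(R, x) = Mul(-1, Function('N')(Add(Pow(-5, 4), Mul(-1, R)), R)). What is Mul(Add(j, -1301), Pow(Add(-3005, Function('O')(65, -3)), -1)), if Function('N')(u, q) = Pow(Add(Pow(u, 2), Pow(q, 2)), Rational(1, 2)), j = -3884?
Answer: Add(Rational(623237, 348488), Mul(Rational(-1037, 348488), Pow(12713, Rational(1, 2)))) ≈ 1.4529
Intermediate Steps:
Function('N')(u, q) = Pow(Add(Pow(q, 2), Pow(u, 2)), Rational(1, 2))
Function('O')(R, x) = Mul(-1, Pow(Add(Pow(R, 2), Pow(Add(625, Mul(-1, R)), 2)), Rational(1, 2))) (Function('O')(R, x) = Mul(-1, Pow(Add(Pow(R, 2), Pow(Add(Pow(-5, 4), Mul(-1, R)), 2)), Rational(1, 2))) = Mul(-1, Pow(Add(Pow(R, 2), Pow(Add(625, Mul(-1, R)), 2)), Rational(1, 2))))
Mul(Add(j, -1301), Pow(Add(-3005, Function('O')(65, -3)), -1)) = Mul(Add(-3884, -1301), Pow(Add(-3005, Mul(-1, Pow(Add(Pow(65, 2), Pow(Add(-625, 65), 2)), Rational(1, 2)))), -1)) = Mul(-5185, Pow(Add(-3005, Mul(-1, Pow(Add(4225, Pow(-560, 2)), Rational(1, 2)))), -1)) = Mul(-5185, Pow(Add(-3005, Mul(-1, Pow(Add(4225, 313600), Rational(1, 2)))), -1)) = Mul(-5185, Pow(Add(-3005, Mul(-1, Pow(317825, Rational(1, 2)))), -1)) = Mul(-5185, Pow(Add(-3005, Mul(-1, Mul(5, Pow(12713, Rational(1, 2))))), -1)) = Mul(-5185, Pow(Add(-3005, Mul(-5, Pow(12713, Rational(1, 2)))), -1))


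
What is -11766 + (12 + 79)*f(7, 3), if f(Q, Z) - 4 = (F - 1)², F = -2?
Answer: -10583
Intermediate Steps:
f(Q, Z) = 13 (f(Q, Z) = 4 + (-2 - 1)² = 4 + (-3)² = 4 + 9 = 13)
-11766 + (12 + 79)*f(7, 3) = -11766 + (12 + 79)*13 = -11766 + 91*13 = -11766 + 1183 = -10583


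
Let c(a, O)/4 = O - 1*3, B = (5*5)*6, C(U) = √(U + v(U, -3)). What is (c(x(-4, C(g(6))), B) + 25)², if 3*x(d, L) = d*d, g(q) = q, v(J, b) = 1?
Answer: 375769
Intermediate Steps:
C(U) = √(1 + U) (C(U) = √(U + 1) = √(1 + U))
x(d, L) = d²/3 (x(d, L) = (d*d)/3 = d²/3)
B = 150 (B = 25*6 = 150)
c(a, O) = -12 + 4*O (c(a, O) = 4*(O - 1*3) = 4*(O - 3) = 4*(-3 + O) = -12 + 4*O)
(c(x(-4, C(g(6))), B) + 25)² = ((-12 + 4*150) + 25)² = ((-12 + 600) + 25)² = (588 + 25)² = 613² = 375769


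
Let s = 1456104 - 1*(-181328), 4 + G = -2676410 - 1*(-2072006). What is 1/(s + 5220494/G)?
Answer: 302204/494835889881 ≈ 6.1072e-7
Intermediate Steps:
G = -604408 (G = -4 + (-2676410 - 1*(-2072006)) = -4 + (-2676410 + 2072006) = -4 - 604404 = -604408)
s = 1637432 (s = 1456104 + 181328 = 1637432)
1/(s + 5220494/G) = 1/(1637432 + 5220494/(-604408)) = 1/(1637432 + 5220494*(-1/604408)) = 1/(1637432 - 2610247/302204) = 1/(494835889881/302204) = 302204/494835889881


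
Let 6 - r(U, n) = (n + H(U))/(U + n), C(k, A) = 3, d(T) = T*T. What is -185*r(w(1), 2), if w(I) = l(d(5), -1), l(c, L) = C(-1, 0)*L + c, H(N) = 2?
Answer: -6475/6 ≈ -1079.2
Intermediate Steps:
d(T) = T²
l(c, L) = c + 3*L (l(c, L) = 3*L + c = c + 3*L)
w(I) = 22 (w(I) = 5² + 3*(-1) = 25 - 3 = 22)
r(U, n) = 6 - (2 + n)/(U + n) (r(U, n) = 6 - (n + 2)/(U + n) = 6 - (2 + n)/(U + n))
-185*r(w(1), 2) = -185*(-2 + 5*2 + 6*22)/(22 + 2) = -185*(-2 + 10 + 132)/24 = -185*140/24 = -185*35/6 = -6475/6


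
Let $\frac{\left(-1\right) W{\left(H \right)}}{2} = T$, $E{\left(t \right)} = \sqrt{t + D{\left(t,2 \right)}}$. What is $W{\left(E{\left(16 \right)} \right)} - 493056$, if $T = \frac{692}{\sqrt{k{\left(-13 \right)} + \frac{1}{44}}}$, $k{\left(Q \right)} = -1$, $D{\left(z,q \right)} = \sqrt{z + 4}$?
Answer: $-493056 + \frac{2768 i \sqrt{473}}{43} \approx -4.9306 \cdot 10^{5} + 1400.0 i$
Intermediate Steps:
$D{\left(z,q \right)} = \sqrt{4 + z}$
$T = - \frac{1384 i \sqrt{473}}{43}$ ($T = \frac{692}{\sqrt{-1 + \frac{1}{44}}} = \frac{692}{\sqrt{- \frac{43}{44}}} = \frac{692}{\frac{1}{22} i \sqrt{473}} = 692 \left(- \frac{2 i \sqrt{473}}{43}\right) = - \frac{1384 i \sqrt{473}}{43} \approx - 700.0 i$)
$E{\left(t \right)} = \sqrt{t + \sqrt{4 + t}}$
$W{\left(H \right)} = \frac{2768 i \sqrt{473}}{43}$ ($W{\left(H \right)} = - 2 \left(- \frac{1384 i \sqrt{473}}{43}\right) = \frac{2768 i \sqrt{473}}{43}$)
$W{\left(E{\left(16 \right)} \right)} - 493056 = \frac{2768 i \sqrt{473}}{43} - 493056 = -493056 + \frac{2768 i \sqrt{473}}{43}$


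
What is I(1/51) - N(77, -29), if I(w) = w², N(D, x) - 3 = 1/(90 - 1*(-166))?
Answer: -1999913/665856 ≈ -3.0035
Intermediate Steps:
N(D, x) = 769/256 (N(D, x) = 3 + 1/(90 - 1*(-166)) = 3 + 1/(90 + 166) = 3 + 1/256 = 769/256)
I(1/51) - N(77, -29) = (1/51)² - 1*769/256 = (1/51)² - 769/256 = 1/2601 - 769/256 = -1999913/665856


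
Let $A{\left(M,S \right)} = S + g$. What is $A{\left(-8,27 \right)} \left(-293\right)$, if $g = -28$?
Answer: $293$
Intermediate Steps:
$A{\left(M,S \right)} = -28 + S$ ($A{\left(M,S \right)} = S - 28 = -28 + S$)
$A{\left(-8,27 \right)} \left(-293\right) = \left(-28 + 27\right) \left(-293\right) = \left(-1\right) \left(-293\right) = 293$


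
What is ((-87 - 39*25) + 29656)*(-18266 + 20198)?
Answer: 55243608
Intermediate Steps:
((-87 - 39*25) + 29656)*(-18266 + 20198) = ((-87 - 975) + 29656)*1932 = (-1062 + 29656)*1932 = 28594*1932 = 55243608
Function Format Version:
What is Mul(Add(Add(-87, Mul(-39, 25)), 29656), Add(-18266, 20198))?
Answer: 55243608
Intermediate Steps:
Mul(Add(Add(-87, Mul(-39, 25)), 29656), Add(-18266, 20198)) = Mul(Add(Add(-87, -975), 29656), 1932) = Mul(Add(-1062, 29656), 1932) = Mul(28594, 1932) = 55243608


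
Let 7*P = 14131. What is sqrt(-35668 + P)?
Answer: I*sqrt(1648815)/7 ≈ 183.44*I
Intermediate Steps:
P = 14131/7 (P = (1/7)*14131 = 14131/7 ≈ 2018.7)
sqrt(-35668 + P) = sqrt(-35668 + 14131/7) = sqrt(-235545/7) = I*sqrt(1648815)/7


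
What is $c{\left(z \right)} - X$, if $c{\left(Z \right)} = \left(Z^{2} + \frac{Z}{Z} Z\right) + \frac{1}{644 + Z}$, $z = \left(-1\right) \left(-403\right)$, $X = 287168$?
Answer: $- \frac{130200731}{1047} \approx -1.2436 \cdot 10^{5}$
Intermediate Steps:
$z = 403$
$c{\left(Z \right)} = Z + Z^{2} + \frac{1}{644 + Z}$ ($c{\left(Z \right)} = \left(Z^{2} + 1 Z\right) + \frac{1}{644 + Z} = \left(Z^{2} + Z\right) + \frac{1}{644 + Z} = \left(Z + Z^{2}\right) + \frac{1}{644 + Z} = Z + Z^{2} + \frac{1}{644 + Z}$)
$c{\left(z \right)} - X = \frac{1 + 403^{3} + 644 \cdot 403 + 645 \cdot 403^{2}}{644 + 403} - 287168 = \frac{1 + 65450827 + 259532 + 645 \cdot 162409}{1047} - 287168 = \frac{1 + 65450827 + 259532 + 104753805}{1047} - 287168 = \frac{1}{1047} \cdot 170464165 - 287168 = \frac{170464165}{1047} - 287168 = - \frac{130200731}{1047}$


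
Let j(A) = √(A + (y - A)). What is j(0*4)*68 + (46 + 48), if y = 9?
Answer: 298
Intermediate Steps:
j(A) = 3 (j(A) = √(A + (9 - A)) = √9 = 3)
j(0*4)*68 + (46 + 48) = 3*68 + (46 + 48) = 204 + 94 = 298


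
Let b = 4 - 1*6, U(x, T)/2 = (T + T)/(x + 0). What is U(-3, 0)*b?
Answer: 0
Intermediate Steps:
U(x, T) = 4*T/x (U(x, T) = 2*((T + T)/(x + 0)) = 2*((2*T)/x) = 2*(2*T/x) = 4*T/x)
b = -2 (b = 4 - 6 = -2)
U(-3, 0)*b = (4*0/(-3))*(-2) = (4*0*(-⅓))*(-2) = 0*(-2) = 0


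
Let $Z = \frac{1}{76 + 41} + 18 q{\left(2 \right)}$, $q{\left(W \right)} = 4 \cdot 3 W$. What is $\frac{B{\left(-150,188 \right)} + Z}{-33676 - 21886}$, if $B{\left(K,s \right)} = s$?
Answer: $- \frac{72541}{6500754} \approx -0.011159$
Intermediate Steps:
$q{\left(W \right)} = 12 W$
$Z = \frac{50545}{117}$ ($Z = \frac{1}{76 + 41} + 18 \cdot 12 \cdot 2 = \frac{1}{117} + 18 \cdot 24 = \frac{1}{117} + 432 = \frac{50545}{117} \approx 432.01$)
$\frac{B{\left(-150,188 \right)} + Z}{-33676 - 21886} = \frac{188 + \frac{50545}{117}}{-33676 - 21886} = \frac{72541}{117 \left(-55562\right)} = \frac{72541}{117} \left(- \frac{1}{55562}\right) = - \frac{72541}{6500754}$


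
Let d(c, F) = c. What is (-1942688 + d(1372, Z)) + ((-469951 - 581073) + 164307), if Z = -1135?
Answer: -2828033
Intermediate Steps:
(-1942688 + d(1372, Z)) + ((-469951 - 581073) + 164307) = (-1942688 + 1372) + ((-469951 - 581073) + 164307) = -1941316 + (-1051024 + 164307) = -1941316 - 886717 = -2828033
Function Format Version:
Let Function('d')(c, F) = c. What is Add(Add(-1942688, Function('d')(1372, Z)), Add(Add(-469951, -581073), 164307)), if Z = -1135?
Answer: -2828033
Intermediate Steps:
Add(Add(-1942688, Function('d')(1372, Z)), Add(Add(-469951, -581073), 164307)) = Add(Add(-1942688, 1372), Add(Add(-469951, -581073), 164307)) = Add(-1941316, Add(-1051024, 164307)) = Add(-1941316, -886717) = -2828033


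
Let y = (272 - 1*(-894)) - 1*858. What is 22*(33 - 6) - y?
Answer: 286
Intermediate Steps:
y = 308 (y = (272 + 894) - 858 = 1166 - 858 = 308)
22*(33 - 6) - y = 22*(33 - 6) - 1*308 = 22*27 - 308 = 594 - 308 = 286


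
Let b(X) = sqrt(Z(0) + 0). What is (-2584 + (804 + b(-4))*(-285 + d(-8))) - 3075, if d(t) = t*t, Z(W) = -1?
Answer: -183343 - 221*I ≈ -1.8334e+5 - 221.0*I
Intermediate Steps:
d(t) = t**2
b(X) = I (b(X) = sqrt(-1 + 0) = sqrt(-1) = I)
(-2584 + (804 + b(-4))*(-285 + d(-8))) - 3075 = (-2584 + (804 + I)*(-285 + (-8)**2)) - 3075 = (-2584 + (804 + I)*(-285 + 64)) - 3075 = (-2584 + (804 + I)*(-221)) - 3075 = (-2584 + (-177684 - 221*I)) - 3075 = (-180268 - 221*I) - 3075 = -183343 - 221*I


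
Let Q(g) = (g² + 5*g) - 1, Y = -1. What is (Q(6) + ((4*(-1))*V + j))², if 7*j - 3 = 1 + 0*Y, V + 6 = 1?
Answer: 358801/49 ≈ 7322.5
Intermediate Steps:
V = -5 (V = -6 + 1 = -5)
j = 4/7 (j = 3/7 + (1 + 0*(-1))/7 = 3/7 + (1 + 0)/7 = 3/7 + (⅐)*1 = 3/7 + ⅐ = 4/7 ≈ 0.57143)
Q(g) = -1 + g² + 5*g
(Q(6) + ((4*(-1))*V + j))² = ((-1 + 6² + 5*6) + ((4*(-1))*(-5) + 4/7))² = ((-1 + 36 + 30) + (-4*(-5) + 4/7))² = (65 + (20 + 4/7))² = (65 + 144/7)² = (599/7)² = 358801/49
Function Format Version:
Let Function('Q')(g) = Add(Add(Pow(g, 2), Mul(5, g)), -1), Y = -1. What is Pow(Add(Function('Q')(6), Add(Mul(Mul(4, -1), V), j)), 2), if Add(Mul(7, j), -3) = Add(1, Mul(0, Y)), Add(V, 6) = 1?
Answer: Rational(358801, 49) ≈ 7322.5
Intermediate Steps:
V = -5 (V = Add(-6, 1) = -5)
j = Rational(4, 7) (j = Add(Rational(3, 7), Mul(Rational(1, 7), Add(1, Mul(0, -1)))) = Add(Rational(3, 7), Mul(Rational(1, 7), Add(1, 0))) = Add(Rational(3, 7), Mul(Rational(1, 7), 1)) = Add(Rational(3, 7), Rational(1, 7)) = Rational(4, 7) ≈ 0.57143)
Function('Q')(g) = Add(-1, Pow(g, 2), Mul(5, g))
Pow(Add(Function('Q')(6), Add(Mul(Mul(4, -1), V), j)), 2) = Pow(Add(Add(-1, Pow(6, 2), Mul(5, 6)), Add(Mul(Mul(4, -1), -5), Rational(4, 7))), 2) = Pow(Add(Add(-1, 36, 30), Add(Mul(-4, -5), Rational(4, 7))), 2) = Pow(Add(65, Add(20, Rational(4, 7))), 2) = Pow(Add(65, Rational(144, 7)), 2) = Pow(Rational(599, 7), 2) = Rational(358801, 49)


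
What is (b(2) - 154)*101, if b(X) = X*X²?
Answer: -14746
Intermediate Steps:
b(X) = X³
(b(2) - 154)*101 = (2³ - 154)*101 = (8 - 154)*101 = -146*101 = -14746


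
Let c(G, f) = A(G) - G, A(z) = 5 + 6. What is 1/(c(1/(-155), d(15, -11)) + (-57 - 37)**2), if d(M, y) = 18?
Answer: 155/1371286 ≈ 0.00011303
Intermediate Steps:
A(z) = 11
c(G, f) = 11 - G
1/(c(1/(-155), d(15, -11)) + (-57 - 37)**2) = 1/((11 - 1/(-155)) + (-57 - 37)**2) = 1/((11 - 1*(-1/155)) + (-94)**2) = 1/((11 + 1/155) + 8836) = 1/(1706/155 + 8836) = 1/(1371286/155) = 155/1371286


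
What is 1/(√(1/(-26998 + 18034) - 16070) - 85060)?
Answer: -762477840/64856509121881 - 6*I*√35868818769/64856509121881 ≈ -1.1756e-5 - 1.7521e-8*I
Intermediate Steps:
1/(√(1/(-26998 + 18034) - 16070) - 85060) = 1/(√(1/(-8964) - 16070) - 85060) = 1/(√(-1/8964 - 16070) - 85060) = 1/(√(-144051481/8964) - 85060) = 1/(I*√35868818769/1494 - 85060) = 1/(-85060 + I*√35868818769/1494)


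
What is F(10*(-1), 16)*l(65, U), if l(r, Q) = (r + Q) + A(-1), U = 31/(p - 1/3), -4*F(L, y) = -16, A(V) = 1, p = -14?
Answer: 10980/43 ≈ 255.35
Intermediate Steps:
F(L, y) = 4 (F(L, y) = -1/4*(-16) = 4)
U = -93/43 (U = 31/(-14 - 1/3) = 31/(-43/3) = 31*(-3/43) = -93/43 ≈ -2.1628)
l(r, Q) = 1 + Q + r (l(r, Q) = (r + Q) + 1 = (Q + r) + 1 = 1 + Q + r)
F(10*(-1), 16)*l(65, U) = 4*(1 - 93/43 + 65) = 4*(2745/43) = 10980/43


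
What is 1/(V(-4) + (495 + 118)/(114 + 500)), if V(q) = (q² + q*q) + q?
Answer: 614/17805 ≈ 0.034485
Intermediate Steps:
V(q) = q + 2*q² (V(q) = (q² + q²) + q = 2*q² + q = q + 2*q²)
1/(V(-4) + (495 + 118)/(114 + 500)) = 1/(-4*(1 + 2*(-4)) + (495 + 118)/(114 + 500)) = 1/(-4*(1 - 8) + 613/614) = 1/(-4*(-7) + 613*(1/614)) = 1/(28 + 613/614) = 1/(17805/614) = 614/17805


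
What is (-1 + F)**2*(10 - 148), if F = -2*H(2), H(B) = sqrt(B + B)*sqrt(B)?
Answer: -4554 - 1104*sqrt(2) ≈ -6115.3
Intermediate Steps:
H(B) = B*sqrt(2) (H(B) = sqrt(2*B)*sqrt(B) = (sqrt(2)*sqrt(B))*sqrt(B) = B*sqrt(2))
F = -4*sqrt(2) ≈ -5.6569
(-1 + F)**2*(10 - 148) = (-1 - 4*sqrt(2))**2*(10 - 148) = (-1 - 4*sqrt(2))**2*(-138) = -138*(-1 - 4*sqrt(2))**2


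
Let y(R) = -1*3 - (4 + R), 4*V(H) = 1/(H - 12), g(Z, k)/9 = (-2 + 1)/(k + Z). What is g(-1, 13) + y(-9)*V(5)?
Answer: -23/28 ≈ -0.82143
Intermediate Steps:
g(Z, k) = -9/(Z + k) (g(Z, k) = 9*((-2 + 1)/(k + Z)) = 9*(-1/(Z + k)) = -9/(Z + k))
V(H) = 1/(4*(-12 + H)) (V(H) = 1/(4*(H - 12)) = 1/(4*(-12 + H)))
y(R) = -7 - R (y(R) = -3 + (-4 - R) = -7 - R)
g(-1, 13) + y(-9)*V(5) = -9/(-1 + 13) + (-7 - 1*(-9))*(1/(4*(-12 + 5))) = -9/12 + (-7 + 9)*((¼)/(-7)) = -9*1/12 + 2*((¼)*(-⅐)) = -¾ + 2*(-1/28) = -¾ - 1/14 = -23/28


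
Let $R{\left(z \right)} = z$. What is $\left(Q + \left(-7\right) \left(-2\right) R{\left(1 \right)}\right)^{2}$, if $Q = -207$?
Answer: $37249$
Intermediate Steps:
$\left(Q + \left(-7\right) \left(-2\right) R{\left(1 \right)}\right)^{2} = \left(-207 + \left(-7\right) \left(-2\right) 1\right)^{2} = \left(-207 + 14 \cdot 1\right)^{2} = \left(-207 + 14\right)^{2} = \left(-193\right)^{2} = 37249$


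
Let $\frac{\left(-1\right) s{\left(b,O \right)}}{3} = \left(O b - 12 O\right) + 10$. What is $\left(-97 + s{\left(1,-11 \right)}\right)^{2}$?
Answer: $240100$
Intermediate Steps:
$s{\left(b,O \right)} = -30 + 36 O - 3 O b$ ($s{\left(b,O \right)} = - 3 \left(\left(O b - 12 O\right) + 10\right) = - 3 \left(\left(- 12 O + O b\right) + 10\right) = - 3 \left(10 - 12 O + O b\right) = -30 + 36 O - 3 O b$)
$\left(-97 + s{\left(1,-11 \right)}\right)^{2} = \left(-97 - \left(426 - 33\right)\right)^{2} = \left(-97 - 393\right)^{2} = \left(-490\right)^{2} = 240100$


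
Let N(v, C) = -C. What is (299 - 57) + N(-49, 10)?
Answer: 232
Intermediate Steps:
(299 - 57) + N(-49, 10) = (299 - 57) - 1*10 = 242 - 10 = 232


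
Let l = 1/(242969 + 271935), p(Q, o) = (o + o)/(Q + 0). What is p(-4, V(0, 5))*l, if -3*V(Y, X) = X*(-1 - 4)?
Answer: -25/3089424 ≈ -8.0921e-6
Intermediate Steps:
V(Y, X) = 5*X/3 (V(Y, X) = -X*(-1 - 4)/3 = -X*(-5)/3 = -(-5)*X/3 = 5*X/3)
p(Q, o) = 2*o/Q (p(Q, o) = (2*o)/Q = 2*o/Q)
l = 1/514904 ≈ 1.9421e-6
p(-4, V(0, 5))*l = (2*((5/3)*5)/(-4))*(1/514904) = (2*(25/3)*(-1/4))*(1/514904) = -25/6*1/514904 = -25/3089424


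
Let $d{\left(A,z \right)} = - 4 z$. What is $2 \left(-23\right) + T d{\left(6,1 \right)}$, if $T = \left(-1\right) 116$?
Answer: $418$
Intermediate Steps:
$T = -116$
$2 \left(-23\right) + T d{\left(6,1 \right)} = 2 \left(-23\right) - 116 \left(\left(-4\right) 1\right) = -46 - -464 = -46 + 464 = 418$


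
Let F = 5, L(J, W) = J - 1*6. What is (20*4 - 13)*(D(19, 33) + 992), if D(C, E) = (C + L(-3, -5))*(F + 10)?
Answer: 76514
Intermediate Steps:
L(J, W) = -6 + J (L(J, W) = J - 6 = -6 + J)
D(C, E) = -135 + 15*C (D(C, E) = (C + (-6 - 3))*(5 + 10) = (C - 9)*15 = (-9 + C)*15 = -135 + 15*C)
(20*4 - 13)*(D(19, 33) + 992) = (20*4 - 13)*((-135 + 15*19) + 992) = (80 - 13)*((-135 + 285) + 992) = 67*(150 + 992) = 67*1142 = 76514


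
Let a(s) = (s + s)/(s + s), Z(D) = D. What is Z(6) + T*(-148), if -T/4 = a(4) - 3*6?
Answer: -10058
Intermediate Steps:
a(s) = 1 (a(s) = (2*s)/((2*s)) = (2*s)*(1/(2*s)) = 1)
T = 68 (T = -4*(1 - 3*6) = -4*(1 - 18) = -4*(-17) = 68)
Z(6) + T*(-148) = 6 + 68*(-148) = 6 - 10064 = -10058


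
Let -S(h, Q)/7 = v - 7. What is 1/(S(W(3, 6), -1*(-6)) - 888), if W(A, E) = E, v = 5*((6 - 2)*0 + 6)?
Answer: -1/1049 ≈ -0.00095329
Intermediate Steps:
v = 30 (v = 5*(4*0 + 6) = 5*(0 + 6) = 5*6 = 30)
S(h, Q) = -161 (S(h, Q) = -7*(30 - 7) = -7*23 = -161)
1/(S(W(3, 6), -1*(-6)) - 888) = 1/(-161 - 888) = 1/(-1049) = -1/1049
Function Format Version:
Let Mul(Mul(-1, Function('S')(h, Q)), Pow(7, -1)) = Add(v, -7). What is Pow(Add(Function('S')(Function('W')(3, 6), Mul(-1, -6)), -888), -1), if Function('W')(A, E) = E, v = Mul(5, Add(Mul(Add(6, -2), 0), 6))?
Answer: Rational(-1, 1049) ≈ -0.00095329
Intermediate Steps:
v = 30 (v = Mul(5, Add(Mul(4, 0), 6)) = Mul(5, Add(0, 6)) = Mul(5, 6) = 30)
Function('S')(h, Q) = -161 (Function('S')(h, Q) = Mul(-7, Add(30, -7)) = Mul(-7, 23) = -161)
Pow(Add(Function('S')(Function('W')(3, 6), Mul(-1, -6)), -888), -1) = Pow(Add(-161, -888), -1) = Pow(-1049, -1) = Rational(-1, 1049)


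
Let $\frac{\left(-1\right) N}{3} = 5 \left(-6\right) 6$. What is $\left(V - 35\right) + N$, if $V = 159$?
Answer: $664$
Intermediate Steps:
$N = 540$ ($N = - 3 \cdot 5 \left(-6\right) 6 = - 3 \left(\left(-30\right) 6\right) = \left(-3\right) \left(-180\right) = 540$)
$\left(V - 35\right) + N = \left(159 - 35\right) + 540 = 124 + 540 = 664$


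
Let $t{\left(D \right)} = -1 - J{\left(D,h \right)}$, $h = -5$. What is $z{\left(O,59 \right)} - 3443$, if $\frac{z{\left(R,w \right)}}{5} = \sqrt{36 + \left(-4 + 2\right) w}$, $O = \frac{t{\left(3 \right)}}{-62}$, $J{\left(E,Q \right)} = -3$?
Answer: $-3443 + 5 i \sqrt{82} \approx -3443.0 + 45.277 i$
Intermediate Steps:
$t{\left(D \right)} = 2$ ($t{\left(D \right)} = -1 - -3 = -1 + 3 = 2$)
$O = - \frac{1}{31}$ ($O = \frac{2}{-62} = 2 \left(- \frac{1}{62}\right) = - \frac{1}{31} \approx -0.032258$)
$z{\left(R,w \right)} = 5 \sqrt{36 - 2 w}$ ($z{\left(R,w \right)} = 5 \sqrt{36 + \left(-4 + 2\right) w} = 5 \sqrt{36 - 2 w}$)
$z{\left(O,59 \right)} - 3443 = 5 \sqrt{36 - 118} - 3443 = 5 \sqrt{-82} - 3443 = 5 i \sqrt{82} - 3443 = -3443 + 5 i \sqrt{82}$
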